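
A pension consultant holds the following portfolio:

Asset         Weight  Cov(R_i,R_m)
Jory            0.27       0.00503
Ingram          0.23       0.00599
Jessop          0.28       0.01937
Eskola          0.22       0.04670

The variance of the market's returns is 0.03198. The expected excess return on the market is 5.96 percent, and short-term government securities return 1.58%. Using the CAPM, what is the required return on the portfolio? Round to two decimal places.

5.02%

β_Jory = 0.00503 / 0.03198 = 0.1573
β_Ingram = 0.00599 / 0.03198 = 0.1873
β_Jessop = 0.01937 / 0.03198 = 0.6057
β_Eskola = 0.04670 / 0.03198 = 1.4603
β_P = Σ w_i β_i = 0.27×0.1573 + 0.23×0.1873 + 0.28×0.6057 + 0.22×1.4603 = 0.5764
E(R_P) = R_f + β_P × MRP = 1.58% + 0.5764 × 5.96% = 5.02%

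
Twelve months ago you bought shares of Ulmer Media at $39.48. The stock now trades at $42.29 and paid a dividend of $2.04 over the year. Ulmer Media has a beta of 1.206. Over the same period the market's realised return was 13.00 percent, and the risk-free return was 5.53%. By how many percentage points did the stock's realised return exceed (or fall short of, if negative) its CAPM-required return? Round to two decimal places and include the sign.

Realised HPR = (P1 + D1 − P0) / P0 = (42.29 + 2.04 − 39.48) / 39.48 = 4.85 / 39.48 = 12.2847%
MRP = 13.00% − 5.53% = 7.47%
CAPM required = R_f + β·MRP = 5.53% + 1.206 × 7.47% = 14.53882%
α = realised − required = 12.2847% − 14.53882% = -2.25%

-2.25%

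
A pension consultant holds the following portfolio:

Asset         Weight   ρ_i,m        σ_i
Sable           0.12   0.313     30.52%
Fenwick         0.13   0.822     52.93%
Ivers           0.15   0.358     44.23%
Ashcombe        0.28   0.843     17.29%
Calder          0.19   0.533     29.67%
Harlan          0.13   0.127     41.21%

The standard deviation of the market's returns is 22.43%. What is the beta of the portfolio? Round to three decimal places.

0.755

β_Sable = 0.313 × 30.52% / 22.43% = 0.4259
β_Fenwick = 0.822 × 52.93% / 22.43% = 1.9397
β_Ivers = 0.358 × 44.23% / 22.43% = 0.7059
β_Ashcombe = 0.843 × 17.29% / 22.43% = 0.6498
β_Calder = 0.533 × 29.67% / 22.43% = 0.7050
β_Harlan = 0.127 × 41.21% / 22.43% = 0.2333
β_P = Σ w_i β_i = 0.12×0.4259 + 0.13×1.9397 + 0.15×0.7059 + 0.28×0.6498 + 0.19×0.7050 + 0.13×0.2333 = 0.7554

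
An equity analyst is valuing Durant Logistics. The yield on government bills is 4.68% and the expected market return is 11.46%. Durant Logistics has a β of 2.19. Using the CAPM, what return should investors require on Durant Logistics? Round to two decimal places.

Market risk premium = E(R_m) − R_f = 11.46% − 4.68% = 6.78%
E(R) = R_f + β × MRP = 4.68% + 2.19 × 6.78% = 19.53%

19.53%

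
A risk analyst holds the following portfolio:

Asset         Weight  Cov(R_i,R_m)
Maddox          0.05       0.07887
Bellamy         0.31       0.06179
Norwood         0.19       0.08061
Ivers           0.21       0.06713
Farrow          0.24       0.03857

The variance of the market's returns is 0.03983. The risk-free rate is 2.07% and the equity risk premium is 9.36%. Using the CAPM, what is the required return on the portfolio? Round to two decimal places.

β_Maddox = 0.07887 / 0.03983 = 1.9802
β_Bellamy = 0.06179 / 0.03983 = 1.5513
β_Norwood = 0.08061 / 0.03983 = 2.0239
β_Ivers = 0.06713 / 0.03983 = 1.6854
β_Farrow = 0.03857 / 0.03983 = 0.9684
β_P = Σ w_i β_i = 0.05×1.9802 + 0.31×1.5513 + 0.19×2.0239 + 0.21×1.6854 + 0.24×0.9684 = 1.5508
E(R_P) = R_f + β_P × MRP = 2.07% + 1.5508 × 9.36% = 16.59%

16.59%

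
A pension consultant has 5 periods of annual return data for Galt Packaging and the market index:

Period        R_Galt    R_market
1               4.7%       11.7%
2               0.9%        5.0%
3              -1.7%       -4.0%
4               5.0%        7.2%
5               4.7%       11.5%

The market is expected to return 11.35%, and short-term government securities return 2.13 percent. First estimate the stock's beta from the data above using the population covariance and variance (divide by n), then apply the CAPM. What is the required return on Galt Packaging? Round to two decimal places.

6.10%

Mean R_i = (4.7 + 0.9 − 1.7 + 5.0 + 4.7) / 5 = 2.7200%
Mean R_m = (11.7 + 5.0 − 4.0 + 7.2 + 11.5) / 5 = 6.2800%
Σ(R_i − R̄_i)(R_m − R̄_m) = 70.9320  ⇒  Cov = 70.9320 / 5 = 14.1864
Σ(R_m − R̄_m)² = 164.7880  ⇒  Var(R_m) = 164.7880 / 5 = 32.9576
β = Cov / Var(R_m) = 14.1864 / 32.9576 = 0.4304
MRP = 11.35% − 2.13% = 9.22%
E(R) = R_f + β × MRP = 2.13% + 0.4304 × 9.22% = 6.10%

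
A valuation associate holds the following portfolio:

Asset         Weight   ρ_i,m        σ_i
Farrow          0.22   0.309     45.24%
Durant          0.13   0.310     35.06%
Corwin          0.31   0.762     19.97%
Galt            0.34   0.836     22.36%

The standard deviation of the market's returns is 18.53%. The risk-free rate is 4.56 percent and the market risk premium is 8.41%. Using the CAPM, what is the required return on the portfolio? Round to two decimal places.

β_Farrow = 0.309 × 45.24% / 18.53% = 0.7544
β_Durant = 0.310 × 35.06% / 18.53% = 0.5865
β_Corwin = 0.762 × 19.97% / 18.53% = 0.8212
β_Galt = 0.836 × 22.36% / 18.53% = 1.0088
β_P = Σ w_i β_i = 0.22×0.7544 + 0.13×0.5865 + 0.31×0.8212 + 0.34×1.0088 = 0.8398
E(R_P) = R_f + β_P × MRP = 4.56% + 0.8398 × 8.41% = 11.62%

11.62%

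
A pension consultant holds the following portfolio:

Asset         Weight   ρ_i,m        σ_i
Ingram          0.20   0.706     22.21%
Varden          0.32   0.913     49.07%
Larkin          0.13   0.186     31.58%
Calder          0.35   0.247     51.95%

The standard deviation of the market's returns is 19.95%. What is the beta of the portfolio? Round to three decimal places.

1.139

β_Ingram = 0.706 × 22.21% / 19.95% = 0.7860
β_Varden = 0.913 × 49.07% / 19.95% = 2.2457
β_Larkin = 0.186 × 31.58% / 19.95% = 0.2944
β_Calder = 0.247 × 51.95% / 19.95% = 0.6432
β_P = Σ w_i β_i = 0.20×0.7860 + 0.32×2.2457 + 0.13×0.2944 + 0.35×0.6432 = 1.1392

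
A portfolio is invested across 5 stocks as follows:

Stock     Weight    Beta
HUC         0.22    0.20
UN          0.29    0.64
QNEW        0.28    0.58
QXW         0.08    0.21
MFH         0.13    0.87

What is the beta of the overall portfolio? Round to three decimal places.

0.522

β_P = Σ w_i β_i = 0.22×0.20 + 0.29×0.64 + 0.28×0.58 + 0.08×0.21 + 0.13×0.87 = 0.5219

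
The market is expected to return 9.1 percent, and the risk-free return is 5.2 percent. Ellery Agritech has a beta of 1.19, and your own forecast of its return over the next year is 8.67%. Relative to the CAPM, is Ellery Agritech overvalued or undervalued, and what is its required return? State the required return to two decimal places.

Overvalued; required return 9.84%

MRP = 9.1% − 5.2% = 3.90%
Required return = R_f + β·MRP = 5.2% + 1.19 × 3.9% = 9.84%
Forecast 8.67% < required 9.84% → the stock plots below the SML → overvalued.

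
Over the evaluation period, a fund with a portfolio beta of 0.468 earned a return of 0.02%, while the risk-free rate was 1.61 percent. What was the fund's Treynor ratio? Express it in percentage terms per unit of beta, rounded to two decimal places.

-3.40%

Treynor = (R_P − R_f) / β_P = (0.02% − 1.61%) / 0.4680 = -1.59% / 0.4680 = -3.40%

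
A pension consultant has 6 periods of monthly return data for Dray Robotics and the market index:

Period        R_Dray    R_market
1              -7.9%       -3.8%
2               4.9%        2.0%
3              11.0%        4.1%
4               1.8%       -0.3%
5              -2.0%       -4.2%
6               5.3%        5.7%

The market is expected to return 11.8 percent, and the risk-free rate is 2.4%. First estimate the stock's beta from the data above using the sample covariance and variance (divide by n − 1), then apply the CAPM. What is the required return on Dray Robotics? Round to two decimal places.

15.40%

Mean R_i = (-7.9 + 4.9 + 11.0 + 1.8 − 2.0 + 5.3) / 6 = 2.1833%
Mean R_m = (-3.8 + 2.0 + 4.1 − 0.3 − 4.2 + 5.7) / 6 = 0.5833%
Σ(R_i − R̄_i)(R_m − R̄_m) = 115.3483  ⇒  Cov = 115.3483 / 5 = 23.0697
Σ(R_m − R̄_m)² = 83.4283  ⇒  Var(R_m) = 83.4283 / 5 = 16.6857
β = Cov / Var(R_m) = 23.0697 / 16.6857 = 1.3826
MRP = 11.8% − 2.4% = 9.40%
E(R) = R_f + β × MRP = 2.4% + 1.3826 × 9.4% = 15.40%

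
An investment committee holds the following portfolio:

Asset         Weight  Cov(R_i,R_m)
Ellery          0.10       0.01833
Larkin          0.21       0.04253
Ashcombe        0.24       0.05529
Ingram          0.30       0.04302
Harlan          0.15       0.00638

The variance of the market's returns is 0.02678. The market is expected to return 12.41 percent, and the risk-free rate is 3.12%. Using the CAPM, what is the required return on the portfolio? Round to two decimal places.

β_Ellery = 0.01833 / 0.02678 = 0.6845
β_Larkin = 0.04253 / 0.02678 = 1.5881
β_Ashcombe = 0.05529 / 0.02678 = 2.0646
β_Ingram = 0.04302 / 0.02678 = 1.6064
β_Harlan = 0.00638 / 0.02678 = 0.2382
β_P = Σ w_i β_i = 0.10×0.6845 + 0.21×1.5881 + 0.24×2.0646 + 0.30×1.6064 + 0.15×0.2382 = 1.4151
MRP = 12.41% − 3.12% = 9.29%
E(R_P) = R_f + β_P × MRP = 3.12% + 1.4151 × 9.29% = 16.27%

16.27%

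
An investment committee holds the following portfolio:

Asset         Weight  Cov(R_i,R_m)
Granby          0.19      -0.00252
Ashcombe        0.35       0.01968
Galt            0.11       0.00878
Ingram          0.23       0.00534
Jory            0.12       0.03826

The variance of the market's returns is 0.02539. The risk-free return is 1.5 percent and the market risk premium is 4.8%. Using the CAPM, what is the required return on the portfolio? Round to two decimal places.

3.99%

β_Granby = -0.00252 / 0.02539 = -0.0993
β_Ashcombe = 0.01968 / 0.02539 = 0.7751
β_Galt = 0.00878 / 0.02539 = 0.3458
β_Ingram = 0.00534 / 0.02539 = 0.2103
β_Jory = 0.03826 / 0.02539 = 1.5069
β_P = Σ w_i β_i = 0.19×-0.0993 + 0.35×0.7751 + 0.11×0.3458 + 0.23×0.2103 + 0.12×1.5069 = 0.5197
E(R_P) = R_f + β_P × MRP = 1.5% + 0.5197 × 4.8% = 3.99%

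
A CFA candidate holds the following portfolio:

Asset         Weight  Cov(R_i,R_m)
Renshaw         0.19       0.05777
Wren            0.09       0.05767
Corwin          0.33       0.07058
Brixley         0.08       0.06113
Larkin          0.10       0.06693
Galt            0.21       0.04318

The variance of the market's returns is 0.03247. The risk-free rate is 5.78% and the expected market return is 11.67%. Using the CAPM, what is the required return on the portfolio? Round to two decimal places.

16.68%

β_Renshaw = 0.05777 / 0.03247 = 1.7792
β_Wren = 0.05767 / 0.03247 = 1.7761
β_Corwin = 0.07058 / 0.03247 = 2.1737
β_Brixley = 0.06113 / 0.03247 = 1.8827
β_Larkin = 0.06693 / 0.03247 = 2.0613
β_Galt = 0.04318 / 0.03247 = 1.3298
β_P = Σ w_i β_i = 0.19×1.7792 + 0.09×1.7761 + 0.33×2.1737 + 0.08×1.8827 + 0.10×2.0613 + 0.21×1.3298 = 1.8512
MRP = 11.67% − 5.78% = 5.89%
E(R_P) = R_f + β_P × MRP = 5.78% + 1.8512 × 5.89% = 16.68%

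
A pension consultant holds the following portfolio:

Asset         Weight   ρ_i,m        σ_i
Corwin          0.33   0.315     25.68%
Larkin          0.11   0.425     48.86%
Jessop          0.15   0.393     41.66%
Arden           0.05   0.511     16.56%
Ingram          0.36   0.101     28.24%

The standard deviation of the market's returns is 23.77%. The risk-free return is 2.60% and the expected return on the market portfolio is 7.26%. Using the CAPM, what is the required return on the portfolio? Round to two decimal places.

4.34%

β_Corwin = 0.315 × 25.68% / 23.77% = 0.3403
β_Larkin = 0.425 × 48.86% / 23.77% = 0.8736
β_Jessop = 0.393 × 41.66% / 23.77% = 0.6888
β_Arden = 0.511 × 16.56% / 23.77% = 0.3560
β_Ingram = 0.101 × 28.24% / 23.77% = 0.1200
β_P = Σ w_i β_i = 0.33×0.3403 + 0.11×0.8736 + 0.15×0.6888 + 0.05×0.3560 + 0.36×0.1200 = 0.3727
MRP = 7.26% − 2.60% = 4.66%
E(R_P) = R_f + β_P × MRP = 2.60% + 0.3727 × 4.66% = 4.34%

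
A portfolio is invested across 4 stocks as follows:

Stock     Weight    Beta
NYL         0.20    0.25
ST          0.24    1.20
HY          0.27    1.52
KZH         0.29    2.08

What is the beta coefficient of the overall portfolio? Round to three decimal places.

β_P = Σ w_i β_i = 0.20×0.25 + 0.24×1.20 + 0.27×1.52 + 0.29×2.08 = 1.3516

1.352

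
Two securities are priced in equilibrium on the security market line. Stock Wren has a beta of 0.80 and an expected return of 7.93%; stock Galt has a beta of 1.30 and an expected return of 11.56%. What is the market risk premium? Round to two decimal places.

7.26%

Both satisfy E(R) = R_f + β·MRP, so the slope of the SML is
MRP = (11.56% − 7.93%) / (1.30 − 0.80) = 3.63% / 0.50 = 7.2600%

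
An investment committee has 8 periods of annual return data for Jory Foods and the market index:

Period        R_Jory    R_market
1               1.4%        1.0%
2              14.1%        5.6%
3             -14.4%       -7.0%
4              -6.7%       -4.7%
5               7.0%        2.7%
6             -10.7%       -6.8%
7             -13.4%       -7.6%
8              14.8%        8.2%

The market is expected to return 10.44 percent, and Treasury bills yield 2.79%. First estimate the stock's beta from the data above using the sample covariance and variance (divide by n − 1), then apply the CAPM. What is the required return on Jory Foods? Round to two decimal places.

Mean R_i = (1.4 + 14.1 − 14.4 − 6.7 + 7.0 − 10.7 − 13.4 + 14.8) / 8 = -0.9875%
Mean R_m = (1.0 + 5.6 − 7.0 − 4.7 + 2.7 − 6.8 − 7.6 + 8.2) / 8 = -1.0750%
Σ(R_i − R̄_i)(R_m − R̄_m) = 519.0175  ⇒  Cov = 519.0175 / 7 = 74.1454
Σ(R_m − R̄_m)² = 272.7350  ⇒  Var(R_m) = 272.7350 / 7 = 38.9621
β = Cov / Var(R_m) = 74.1454 / 38.9621 = 1.9030
MRP = 10.44% − 2.79% = 7.65%
E(R) = R_f + β × MRP = 2.79% + 1.9030 × 7.65% = 17.35%

17.35%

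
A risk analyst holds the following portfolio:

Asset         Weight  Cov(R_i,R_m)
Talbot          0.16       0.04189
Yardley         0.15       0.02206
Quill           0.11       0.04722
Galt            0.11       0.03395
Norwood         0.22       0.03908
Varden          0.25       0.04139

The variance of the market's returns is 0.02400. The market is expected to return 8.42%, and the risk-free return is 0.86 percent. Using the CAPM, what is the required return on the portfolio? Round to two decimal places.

12.79%

β_Talbot = 0.04189 / 0.02400 = 1.7454
β_Yardley = 0.02206 / 0.02400 = 0.9192
β_Quill = 0.04722 / 0.02400 = 1.9675
β_Galt = 0.03395 / 0.02400 = 1.4146
β_Norwood = 0.03908 / 0.02400 = 1.6283
β_Varden = 0.04139 / 0.02400 = 1.7246
β_P = Σ w_i β_i = 0.16×1.7454 + 0.15×0.9192 + 0.11×1.9675 + 0.11×1.4146 + 0.22×1.6283 + 0.25×1.7246 = 1.5786
MRP = 8.42% − 0.86% = 7.56%
E(R_P) = R_f + β_P × MRP = 0.86% + 1.5786 × 7.56% = 12.79%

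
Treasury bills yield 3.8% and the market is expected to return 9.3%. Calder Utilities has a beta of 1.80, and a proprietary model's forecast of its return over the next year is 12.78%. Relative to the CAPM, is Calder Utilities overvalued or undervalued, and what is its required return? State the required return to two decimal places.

Overvalued; required return 13.70%

MRP = 9.3% − 3.8% = 5.50%
Required return = R_f + β·MRP = 3.8% + 1.80 × 5.5% = 13.70%
Forecast 12.78% < required 13.70% → the stock plots below the SML → overvalued.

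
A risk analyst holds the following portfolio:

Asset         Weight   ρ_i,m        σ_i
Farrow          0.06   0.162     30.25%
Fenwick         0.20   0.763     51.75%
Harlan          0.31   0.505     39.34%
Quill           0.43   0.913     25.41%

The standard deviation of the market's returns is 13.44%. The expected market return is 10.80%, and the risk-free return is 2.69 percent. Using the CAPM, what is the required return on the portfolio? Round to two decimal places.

17.37%

β_Farrow = 0.162 × 30.25% / 13.44% = 0.3646
β_Fenwick = 0.763 × 51.75% / 13.44% = 2.9379
β_Harlan = 0.505 × 39.34% / 13.44% = 1.4782
β_Quill = 0.913 × 25.41% / 13.44% = 1.7261
β_P = Σ w_i β_i = 0.06×0.3646 + 0.20×2.9379 + 0.31×1.4782 + 0.43×1.7261 = 1.8099
MRP = 10.80% − 2.69% = 8.11%
E(R_P) = R_f + β_P × MRP = 2.69% + 1.8099 × 8.11% = 17.37%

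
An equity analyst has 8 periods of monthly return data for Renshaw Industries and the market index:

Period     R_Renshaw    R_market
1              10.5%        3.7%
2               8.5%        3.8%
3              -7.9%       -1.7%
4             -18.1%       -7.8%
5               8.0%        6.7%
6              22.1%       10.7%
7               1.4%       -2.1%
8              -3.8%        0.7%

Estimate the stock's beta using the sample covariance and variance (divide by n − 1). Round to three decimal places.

2.046

Mean R_i = (10.5 + 8.5 − 7.9 − 18.1 + 8.0 + 22.1 + 1.4 − 3.8) / 8 = 2.5875%
Mean R_m = (3.7 + 3.8 − 1.7 − 7.8 + 6.7 + 10.7 − 2.1 + 0.7) / 8 = 1.7500%
Σ(R_i − R̄_i)(R_m − R̄_m) = 474.0050  ⇒  Cov = 474.0050 / 7 = 67.7150
Σ(R_m − R̄_m)² = 231.6400  ⇒  Var(R_m) = 231.6400 / 7 = 33.0914
β = Cov / Var(R_m) = 67.7150 / 33.0914 = 2.0463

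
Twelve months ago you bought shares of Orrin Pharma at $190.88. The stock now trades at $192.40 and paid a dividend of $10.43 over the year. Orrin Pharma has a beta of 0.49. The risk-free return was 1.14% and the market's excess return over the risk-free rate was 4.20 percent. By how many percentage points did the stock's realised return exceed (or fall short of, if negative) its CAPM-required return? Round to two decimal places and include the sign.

+3.06%

Realised HPR = (P1 + D1 − P0) / P0 = (192.40 + 10.43 − 190.88) / 190.88 = 11.95 / 190.88 = 6.2605%
CAPM required = R_f + β·MRP = 1.14% + 0.49 × 4.20% = 3.1980%
α = realised − required = 6.2605% − 3.1980% = +3.06%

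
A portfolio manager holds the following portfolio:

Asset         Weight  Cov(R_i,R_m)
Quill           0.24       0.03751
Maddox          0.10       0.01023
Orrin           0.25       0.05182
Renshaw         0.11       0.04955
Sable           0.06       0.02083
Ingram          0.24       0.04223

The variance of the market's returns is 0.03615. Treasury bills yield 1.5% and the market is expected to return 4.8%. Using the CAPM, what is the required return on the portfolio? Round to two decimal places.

5.13%

β_Quill = 0.03751 / 0.03615 = 1.0376
β_Maddox = 0.01023 / 0.03615 = 0.2830
β_Orrin = 0.05182 / 0.03615 = 1.4335
β_Renshaw = 0.04955 / 0.03615 = 1.3707
β_Sable = 0.02083 / 0.03615 = 0.5762
β_Ingram = 0.04223 / 0.03615 = 1.1682
β_P = Σ w_i β_i = 0.24×1.0376 + 0.10×0.2830 + 0.25×1.4335 + 0.11×1.3707 + 0.06×0.5762 + 0.24×1.1682 = 1.1014
MRP = 4.8% − 1.5% = 3.30%
E(R_P) = R_f + β_P × MRP = 1.5% + 1.1014 × 3.3% = 5.13%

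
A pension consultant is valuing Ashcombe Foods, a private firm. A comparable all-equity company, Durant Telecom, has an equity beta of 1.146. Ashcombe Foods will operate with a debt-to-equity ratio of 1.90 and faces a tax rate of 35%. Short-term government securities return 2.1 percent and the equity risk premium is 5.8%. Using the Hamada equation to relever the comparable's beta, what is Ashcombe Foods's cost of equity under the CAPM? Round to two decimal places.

β_L = β_U × [1 + (1 − t)(D/E)] = 1.146 × [1 + (1 − 0.35) × 1.90]
    = 1.146 × [1 + 0.65 × 1.90] = 1.146 × 2.2350 = 2.5613
E(R) = R_f + β_L × MRP = 2.1% + 2.5613 × 5.8% = 16.96%

16.96%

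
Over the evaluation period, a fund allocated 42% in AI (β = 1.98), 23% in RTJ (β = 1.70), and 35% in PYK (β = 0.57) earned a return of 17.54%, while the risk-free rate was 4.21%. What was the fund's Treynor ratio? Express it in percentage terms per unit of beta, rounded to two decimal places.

β_P = 0.42×1.98 + 0.23×1.70 + 0.35×0.57 = 1.4221
Treynor = (R_P − R_f) / β_P = (17.54% − 4.21%) / 1.4221 = 13.33% / 1.4221 = 9.37%

9.37%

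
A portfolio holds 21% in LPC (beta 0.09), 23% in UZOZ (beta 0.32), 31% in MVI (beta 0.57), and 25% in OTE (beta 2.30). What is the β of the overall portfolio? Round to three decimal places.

0.844

β_P = Σ w_i β_i = 0.21×0.09 + 0.23×0.32 + 0.31×0.57 + 0.25×2.30 = 0.8442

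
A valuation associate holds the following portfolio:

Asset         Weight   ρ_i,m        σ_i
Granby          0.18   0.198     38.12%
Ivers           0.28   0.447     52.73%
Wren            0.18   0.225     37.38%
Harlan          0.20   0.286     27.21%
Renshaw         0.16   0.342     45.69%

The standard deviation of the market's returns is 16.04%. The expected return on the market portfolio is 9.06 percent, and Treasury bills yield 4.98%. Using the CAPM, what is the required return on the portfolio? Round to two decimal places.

8.42%

β_Granby = 0.198 × 38.12% / 16.04% = 0.4706
β_Ivers = 0.447 × 52.73% / 16.04% = 1.4695
β_Wren = 0.225 × 37.38% / 16.04% = 0.5243
β_Harlan = 0.286 × 27.21% / 16.04% = 0.4852
β_Renshaw = 0.342 × 45.69% / 16.04% = 0.9742
β_P = Σ w_i β_i = 0.18×0.4706 + 0.28×1.4695 + 0.18×0.5243 + 0.20×0.4852 + 0.16×0.9742 = 0.8435
MRP = 9.06% − 4.98% = 4.08%
E(R_P) = R_f + β_P × MRP = 4.98% + 0.8435 × 4.08% = 8.42%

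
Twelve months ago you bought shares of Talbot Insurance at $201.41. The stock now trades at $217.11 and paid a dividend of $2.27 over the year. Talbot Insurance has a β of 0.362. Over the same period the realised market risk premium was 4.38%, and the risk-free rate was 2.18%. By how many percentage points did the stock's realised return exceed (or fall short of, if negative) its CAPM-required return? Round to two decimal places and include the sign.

+5.16%

Realised HPR = (P1 + D1 − P0) / P0 = (217.11 + 2.27 − 201.41) / 201.41 = 17.97 / 201.41 = 8.9221%
CAPM required = R_f + β·MRP = 2.18% + 0.362 × 4.38% = 3.76556%
α = realised − required = 8.9221% − 3.76556% = +5.16%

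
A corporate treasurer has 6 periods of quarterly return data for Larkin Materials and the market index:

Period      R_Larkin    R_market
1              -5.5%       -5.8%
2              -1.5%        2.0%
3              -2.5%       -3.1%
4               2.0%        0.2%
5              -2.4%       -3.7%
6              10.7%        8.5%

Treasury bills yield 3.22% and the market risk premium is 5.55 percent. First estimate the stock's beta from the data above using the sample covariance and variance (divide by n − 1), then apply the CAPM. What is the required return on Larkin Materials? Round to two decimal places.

Mean R_i = (-5.5 − 1.5 − 2.5 + 2.0 − 2.4 + 10.7) / 6 = 0.1333%
Mean R_m = (-5.8 + 2.0 − 3.1 + 0.2 − 3.7 + 8.5) / 6 = -0.3167%
Σ(R_i − R̄_i)(R_m − R̄_m) = 137.1333  ⇒  Cov = 137.1333 / 5 = 27.4267
Σ(R_m − R̄_m)² = 132.6283  ⇒  Var(R_m) = 132.6283 / 5 = 26.5257
β = Cov / Var(R_m) = 27.4267 / 26.5257 = 1.0340
E(R) = R_f + β × MRP = 3.22% + 1.0340 × 5.55% = 8.96%

8.96%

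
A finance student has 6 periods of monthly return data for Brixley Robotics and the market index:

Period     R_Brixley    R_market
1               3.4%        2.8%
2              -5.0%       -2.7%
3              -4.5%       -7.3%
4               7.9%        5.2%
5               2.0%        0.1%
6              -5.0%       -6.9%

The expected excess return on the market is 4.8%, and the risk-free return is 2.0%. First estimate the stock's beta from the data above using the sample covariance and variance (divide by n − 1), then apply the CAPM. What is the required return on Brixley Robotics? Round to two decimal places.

6.79%

Mean R_i = (3.4 − 5.0 − 4.5 + 7.9 + 2.0 − 5.0) / 6 = -0.2000%
Mean R_m = (2.8 − 2.7 − 7.3 + 5.2 + 0.1 − 6.9) / 6 = -1.4667%
Σ(R_i − R̄_i)(R_m − R̄_m) = 129.8900  ⇒  Cov = 129.8900 / 5 = 25.9780
Σ(R_m − R̄_m)² = 130.1733  ⇒  Var(R_m) = 130.1733 / 5 = 26.0347
β = Cov / Var(R_m) = 25.9780 / 26.0347 = 0.9978
E(R) = R_f + β × MRP = 2.0% + 0.9978 × 4.8% = 6.79%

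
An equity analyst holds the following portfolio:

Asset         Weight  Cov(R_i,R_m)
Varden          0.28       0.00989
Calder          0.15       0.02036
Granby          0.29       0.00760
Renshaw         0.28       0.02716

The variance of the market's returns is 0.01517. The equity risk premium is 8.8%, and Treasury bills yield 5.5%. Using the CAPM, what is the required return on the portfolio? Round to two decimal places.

14.57%

β_Varden = 0.00989 / 0.01517 = 0.6519
β_Calder = 0.02036 / 0.01517 = 1.3421
β_Granby = 0.00760 / 0.01517 = 0.5010
β_Renshaw = 0.02716 / 0.01517 = 1.7904
β_P = Σ w_i β_i = 0.28×0.6519 + 0.15×1.3421 + 0.29×0.5010 + 0.28×1.7904 = 1.0304
E(R_P) = R_f + β_P × MRP = 5.5% + 1.0304 × 8.8% = 14.57%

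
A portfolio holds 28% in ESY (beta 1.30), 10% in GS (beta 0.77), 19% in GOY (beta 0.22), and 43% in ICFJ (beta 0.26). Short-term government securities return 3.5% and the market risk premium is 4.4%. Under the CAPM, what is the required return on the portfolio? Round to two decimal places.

β_P = Σ w_i β_i = 0.28×1.30 + 0.10×0.77 + 0.19×0.22 + 0.43×0.26 = 0.5946
E(R_P) = R_f + β_P × MRP = 3.5% + 0.5946 × 4.4% = 6.12%

6.12%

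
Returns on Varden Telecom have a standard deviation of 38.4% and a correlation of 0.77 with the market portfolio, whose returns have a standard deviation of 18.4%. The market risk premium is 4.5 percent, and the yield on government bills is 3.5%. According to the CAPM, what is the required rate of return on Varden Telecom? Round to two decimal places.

β = ρ × σ_i / σ_m = 0.77 × 38.4% / 18.4% = 1.6070
E(R) = 3.5% + 1.6070 × 4.5% = 10.73%

10.73%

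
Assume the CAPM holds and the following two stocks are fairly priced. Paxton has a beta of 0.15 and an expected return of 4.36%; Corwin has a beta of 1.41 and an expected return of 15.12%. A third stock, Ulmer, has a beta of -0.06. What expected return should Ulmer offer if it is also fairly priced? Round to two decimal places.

MRP (SML slope) = (15.12% − 4.36%) / (1.41 − 0.15) = 10.76% / 1.26 = 8.5397%
R_f (intercept) = 4.36% − 0.15 × 8.5397% = 3.0790%
E(R_Ulmer) = R_f + β × MRP = 3.0790% + -0.06 × 8.5397% = 2.57%

2.57%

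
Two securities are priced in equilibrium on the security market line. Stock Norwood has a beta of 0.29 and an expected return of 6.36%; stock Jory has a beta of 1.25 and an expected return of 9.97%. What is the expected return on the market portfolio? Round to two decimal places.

9.03%

Both satisfy E(R) = R_f + β·MRP, so the slope of the SML is
MRP = (9.97% − 6.36%) / (1.25 − 0.29) = 3.61% / 0.96 = 3.7604%
R_f = E(R_Norwood) − β_Norwood·MRP = 6.36% − 0.29 × 3.7604% = 5.2695%
E(R_m) = R_f + MRP = 5.2695% + 3.7604% = 9.03%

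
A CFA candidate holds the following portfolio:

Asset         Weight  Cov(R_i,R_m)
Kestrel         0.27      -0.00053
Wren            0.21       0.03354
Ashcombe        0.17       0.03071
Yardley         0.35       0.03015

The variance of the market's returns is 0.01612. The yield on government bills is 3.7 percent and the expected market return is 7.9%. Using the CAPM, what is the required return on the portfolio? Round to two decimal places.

β_Kestrel = -0.00053 / 0.01612 = -0.0329
β_Wren = 0.03354 / 0.01612 = 2.0806
β_Ashcombe = 0.03071 / 0.01612 = 1.9051
β_Yardley = 0.03015 / 0.01612 = 1.8703
β_P = Σ w_i β_i = 0.27×-0.0329 + 0.21×2.0806 + 0.17×1.9051 + 0.35×1.8703 = 1.4065
MRP = 7.9% − 3.7% = 4.20%
E(R_P) = R_f + β_P × MRP = 3.7% + 1.4065 × 4.2% = 9.61%

9.61%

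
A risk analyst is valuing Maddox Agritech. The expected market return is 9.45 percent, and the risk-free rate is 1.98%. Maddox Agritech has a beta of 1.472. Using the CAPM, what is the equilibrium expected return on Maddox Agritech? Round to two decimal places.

12.98%

Market risk premium = E(R_m) − R_f = 9.45% − 1.98% = 7.47%
E(R) = R_f + β × MRP = 1.98% + 1.472 × 7.47% = 12.98%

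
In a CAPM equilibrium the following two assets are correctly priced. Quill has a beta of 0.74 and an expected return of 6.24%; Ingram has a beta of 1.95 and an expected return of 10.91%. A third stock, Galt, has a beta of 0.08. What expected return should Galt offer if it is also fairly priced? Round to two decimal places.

3.69%

MRP (SML slope) = (10.91% − 6.24%) / (1.95 − 0.74) = 4.67% / 1.21 = 3.8595%
R_f (intercept) = 6.24% − 0.74 × 3.8595% = 3.3840%
E(R_Galt) = R_f + β × MRP = 3.3840% + 0.08 × 3.8595% = 3.69%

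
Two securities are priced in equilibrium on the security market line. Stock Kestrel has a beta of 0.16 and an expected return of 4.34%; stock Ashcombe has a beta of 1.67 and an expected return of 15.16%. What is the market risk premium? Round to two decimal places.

Both satisfy E(R) = R_f + β·MRP, so the slope of the SML is
MRP = (15.16% − 4.34%) / (1.67 − 0.16) = 10.82% / 1.51 = 7.1656%

7.17%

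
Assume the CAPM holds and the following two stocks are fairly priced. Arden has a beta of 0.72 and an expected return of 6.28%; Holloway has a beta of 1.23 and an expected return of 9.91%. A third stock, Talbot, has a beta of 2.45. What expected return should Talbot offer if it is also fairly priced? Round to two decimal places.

18.59%

MRP (SML slope) = (9.91% − 6.28%) / (1.23 − 0.72) = 3.63% / 0.51 = 7.1176%
R_f (intercept) = 6.28% − 0.72 × 7.1176% = 1.1553%
E(R_Talbot) = R_f + β × MRP = 1.1553% + 2.45 × 7.1176% = 18.59%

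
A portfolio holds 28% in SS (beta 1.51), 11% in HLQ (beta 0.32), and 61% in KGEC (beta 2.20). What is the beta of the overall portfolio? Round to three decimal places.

β_P = Σ w_i β_i = 0.28×1.51 + 0.11×0.32 + 0.61×2.20 = 1.8000

1.800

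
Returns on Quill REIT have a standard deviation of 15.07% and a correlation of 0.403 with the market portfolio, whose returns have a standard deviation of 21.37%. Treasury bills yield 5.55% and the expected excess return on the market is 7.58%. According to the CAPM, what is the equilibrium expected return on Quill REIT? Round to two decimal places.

7.70%

β = ρ × σ_i / σ_m = 0.403 × 15.07% / 21.37% = 0.2842
E(R) = 5.55% + 0.2842 × 7.58% = 7.70%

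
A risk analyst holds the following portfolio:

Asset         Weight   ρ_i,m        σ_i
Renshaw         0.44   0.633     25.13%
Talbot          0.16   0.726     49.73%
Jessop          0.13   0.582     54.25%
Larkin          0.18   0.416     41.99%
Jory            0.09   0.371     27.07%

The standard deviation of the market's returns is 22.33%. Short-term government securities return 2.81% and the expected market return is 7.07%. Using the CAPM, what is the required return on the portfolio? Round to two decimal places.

β_Renshaw = 0.633 × 25.13% / 22.33% = 0.7124
β_Talbot = 0.726 × 49.73% / 22.33% = 1.6168
β_Jessop = 0.582 × 54.25% / 22.33% = 1.4139
β_Larkin = 0.416 × 41.99% / 22.33% = 0.7823
β_Jory = 0.371 × 27.07% / 22.33% = 0.4498
β_P = Σ w_i β_i = 0.44×0.7124 + 0.16×1.6168 + 0.13×1.4139 + 0.18×0.7823 + 0.09×0.4498 = 0.9372
MRP = 7.07% − 2.81% = 4.26%
E(R_P) = R_f + β_P × MRP = 2.81% + 0.9372 × 4.26% = 6.80%

6.80%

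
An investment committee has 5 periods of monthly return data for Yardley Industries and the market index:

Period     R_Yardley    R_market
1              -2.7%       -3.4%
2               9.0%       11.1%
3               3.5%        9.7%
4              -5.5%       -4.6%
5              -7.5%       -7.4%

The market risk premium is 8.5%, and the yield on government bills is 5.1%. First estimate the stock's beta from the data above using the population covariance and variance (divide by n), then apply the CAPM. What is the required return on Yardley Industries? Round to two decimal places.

Mean R_i = (-2.7 + 9.0 + 3.5 − 5.5 − 7.5) / 5 = -0.6400%
Mean R_m = (-3.4 + 11.1 + 9.7 − 4.6 − 7.4) / 5 = 1.0800%
Σ(R_i − R̄_i)(R_m − R̄_m) = 227.2860  ⇒  Cov = 227.2860 / 5 = 45.4572
Σ(R_m − R̄_m)² = 298.9480  ⇒  Var(R_m) = 298.9480 / 5 = 59.7896
β = Cov / Var(R_m) = 45.4572 / 59.7896 = 0.7603
E(R) = R_f + β × MRP = 5.1% + 0.7603 × 8.5% = 11.56%

11.56%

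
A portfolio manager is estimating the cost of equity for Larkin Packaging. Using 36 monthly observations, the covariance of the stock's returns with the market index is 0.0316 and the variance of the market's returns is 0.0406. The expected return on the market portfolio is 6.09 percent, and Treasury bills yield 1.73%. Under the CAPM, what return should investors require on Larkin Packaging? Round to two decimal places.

5.12%

β = Cov(R_i, R_m) / Var(R_m) = 0.0316 / 0.0406 = 0.7783
MRP = 6.09% − 1.73% = 4.36%
E(R) = R_f + β × MRP = 1.73% + 0.7783 × 4.36% = 5.12%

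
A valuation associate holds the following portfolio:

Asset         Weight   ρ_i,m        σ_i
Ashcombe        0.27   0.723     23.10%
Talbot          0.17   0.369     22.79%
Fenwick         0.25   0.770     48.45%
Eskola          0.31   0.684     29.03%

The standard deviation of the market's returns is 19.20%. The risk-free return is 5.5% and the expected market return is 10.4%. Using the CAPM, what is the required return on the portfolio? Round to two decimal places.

β_Ashcombe = 0.723 × 23.10% / 19.20% = 0.8699
β_Talbot = 0.369 × 22.79% / 19.20% = 0.4380
β_Fenwick = 0.770 × 48.45% / 19.20% = 1.9430
β_Eskola = 0.684 × 29.03% / 19.20% = 1.0342
β_P = Σ w_i β_i = 0.27×0.8699 + 0.17×0.4380 + 0.25×1.9430 + 0.31×1.0342 = 1.1157
MRP = 10.4% − 5.5% = 4.90%
E(R_P) = R_f + β_P × MRP = 5.5% + 1.1157 × 4.9% = 10.97%

10.97%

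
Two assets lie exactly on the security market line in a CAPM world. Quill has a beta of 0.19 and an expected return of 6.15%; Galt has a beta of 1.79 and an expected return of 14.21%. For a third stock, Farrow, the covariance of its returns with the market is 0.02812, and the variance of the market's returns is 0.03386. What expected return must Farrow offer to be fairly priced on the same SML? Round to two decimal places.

9.38%

MRP = (14.21% − 6.15%) / (1.79 − 0.19) = 5.0375%
R_f = 6.15% − 0.19 × 5.0375% = 5.1929%
β_Farrow = Cov / Var(R_m) = 0.02812 / 0.03386 = 0.8305
E(R_Farrow) = R_f + β × MRP = 5.1929% + 0.8305 × 5.0375% = 9.38%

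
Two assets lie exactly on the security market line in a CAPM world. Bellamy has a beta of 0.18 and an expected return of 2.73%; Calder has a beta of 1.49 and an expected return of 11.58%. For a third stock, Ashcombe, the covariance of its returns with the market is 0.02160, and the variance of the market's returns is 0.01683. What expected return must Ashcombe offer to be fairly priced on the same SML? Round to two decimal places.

MRP = (11.58% − 2.73%) / (1.49 − 0.18) = 6.7557%
R_f = 2.73% − 0.18 × 6.7557% = 1.5140%
β_Ashcombe = Cov / Var(R_m) = 0.02160 / 0.01683 = 1.2834
E(R_Ashcombe) = R_f + β × MRP = 1.5140% + 1.2834 × 6.7557% = 10.18%

10.18%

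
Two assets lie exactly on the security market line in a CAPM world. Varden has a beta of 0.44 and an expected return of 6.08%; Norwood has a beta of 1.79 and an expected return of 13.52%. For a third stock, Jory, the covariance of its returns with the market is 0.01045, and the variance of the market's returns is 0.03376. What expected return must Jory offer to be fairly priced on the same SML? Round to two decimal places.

MRP = (13.52% − 6.08%) / (1.79 − 0.44) = 5.5111%
R_f = 6.08% − 0.44 × 5.5111% = 3.6551%
β_Jory = Cov / Var(R_m) = 0.01045 / 0.03376 = 0.3095
E(R_Jory) = R_f + β × MRP = 3.6551% + 0.3095 × 5.5111% = 5.36%

5.36%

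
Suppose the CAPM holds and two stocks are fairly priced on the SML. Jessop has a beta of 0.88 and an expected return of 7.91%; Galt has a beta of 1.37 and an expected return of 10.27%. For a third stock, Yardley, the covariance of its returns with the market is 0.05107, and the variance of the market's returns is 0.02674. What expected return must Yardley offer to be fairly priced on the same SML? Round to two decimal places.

MRP = (10.27% − 7.91%) / (1.37 − 0.88) = 4.8163%
R_f = 7.91% − 0.88 × 4.8163% = 3.6717%
β_Yardley = Cov / Var(R_m) = 0.05107 / 0.02674 = 1.9099
E(R_Yardley) = R_f + β × MRP = 3.6717% + 1.9099 × 4.8163% = 12.87%

12.87%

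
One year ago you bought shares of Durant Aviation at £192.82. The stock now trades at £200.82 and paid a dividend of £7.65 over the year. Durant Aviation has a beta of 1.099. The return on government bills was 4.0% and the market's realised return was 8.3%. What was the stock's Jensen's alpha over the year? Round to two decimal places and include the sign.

-0.61%

Realised HPR = (P1 + D1 − P0) / P0 = (200.82 + 7.65 − 192.82) / 192.82 = 15.65 / 192.82 = 8.1164%
MRP = 8.3% − 4.0% = 4.30%
CAPM required = R_f + β·MRP = 4.0% + 1.099 × 4.3% = 8.7257%
α = realised − required = 8.1164% − 8.7257% = -0.61%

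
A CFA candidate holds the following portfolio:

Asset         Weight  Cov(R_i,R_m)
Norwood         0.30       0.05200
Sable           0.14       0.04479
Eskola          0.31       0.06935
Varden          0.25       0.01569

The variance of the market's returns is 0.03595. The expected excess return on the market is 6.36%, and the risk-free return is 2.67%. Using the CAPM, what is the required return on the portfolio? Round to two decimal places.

11.04%

β_Norwood = 0.05200 / 0.03595 = 1.4465
β_Sable = 0.04479 / 0.03595 = 1.2459
β_Eskola = 0.06935 / 0.03595 = 1.9291
β_Varden = 0.01569 / 0.03595 = 0.4364
β_P = Σ w_i β_i = 0.30×1.4465 + 0.14×1.2459 + 0.31×1.9291 + 0.25×0.4364 = 1.3155
E(R_P) = R_f + β_P × MRP = 2.67% + 1.3155 × 6.36% = 11.04%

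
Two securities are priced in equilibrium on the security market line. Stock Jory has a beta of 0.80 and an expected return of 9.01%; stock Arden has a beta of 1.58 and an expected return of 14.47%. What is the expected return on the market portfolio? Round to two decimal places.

Both satisfy E(R) = R_f + β·MRP, so the slope of the SML is
MRP = (14.47% − 9.01%) / (1.58 − 0.80) = 5.46% / 0.78 = 7.0000%
R_f = E(R_Jory) − β_Jory·MRP = 9.01% − 0.80 × 7.0000% = 3.4100%
E(R_m) = R_f + MRP = 3.4100% + 7.0000% = 10.41%

10.41%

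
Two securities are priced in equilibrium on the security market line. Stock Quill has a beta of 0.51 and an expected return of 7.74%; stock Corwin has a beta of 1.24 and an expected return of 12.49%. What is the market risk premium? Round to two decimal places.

6.51%

Both satisfy E(R) = R_f + β·MRP, so the slope of the SML is
MRP = (12.49% − 7.74%) / (1.24 − 0.51) = 4.75% / 0.73 = 6.5068%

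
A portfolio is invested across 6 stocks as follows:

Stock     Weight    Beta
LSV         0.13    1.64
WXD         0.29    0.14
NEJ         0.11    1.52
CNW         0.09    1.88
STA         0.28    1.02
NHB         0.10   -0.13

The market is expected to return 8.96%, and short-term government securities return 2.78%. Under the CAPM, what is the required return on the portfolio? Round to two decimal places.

8.11%

β_P = Σ w_i β_i = 0.13×1.64 + 0.29×0.14 + 0.11×1.52 + 0.09×1.88 + 0.28×1.02 + 0.10×-0.13 = 0.8628
MRP = 8.96% − 2.78% = 6.18%
E(R_P) = R_f + β_P × MRP = 2.78% + 0.8628 × 6.18% = 8.11%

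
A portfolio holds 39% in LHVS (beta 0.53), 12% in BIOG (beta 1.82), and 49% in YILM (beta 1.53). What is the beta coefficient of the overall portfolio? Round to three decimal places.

β_P = Σ w_i β_i = 0.39×0.53 + 0.12×1.82 + 0.49×1.53 = 1.1748

1.175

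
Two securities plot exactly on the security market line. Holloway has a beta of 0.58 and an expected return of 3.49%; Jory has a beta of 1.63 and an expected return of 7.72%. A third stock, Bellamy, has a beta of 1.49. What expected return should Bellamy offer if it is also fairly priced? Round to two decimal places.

7.16%

MRP (SML slope) = (7.72% − 3.49%) / (1.63 − 0.58) = 4.23% / 1.05 = 4.0286%
R_f (intercept) = 3.49% − 0.58 × 4.0286% = 1.1534%
E(R_Bellamy) = R_f + β × MRP = 1.1534% + 1.49 × 4.0286% = 7.16%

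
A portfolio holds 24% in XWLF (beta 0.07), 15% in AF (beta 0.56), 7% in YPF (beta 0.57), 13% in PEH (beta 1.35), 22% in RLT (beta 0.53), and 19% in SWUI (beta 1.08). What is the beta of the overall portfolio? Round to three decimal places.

0.638

β_P = Σ w_i β_i = 0.24×0.07 + 0.15×0.56 + 0.07×0.57 + 0.13×1.35 + 0.22×0.53 + 0.19×1.08 = 0.6380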